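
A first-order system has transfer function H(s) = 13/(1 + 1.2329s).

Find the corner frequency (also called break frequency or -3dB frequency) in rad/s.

Corner frequency = 1/τ = 1/1.2329 = 0.811 rad/s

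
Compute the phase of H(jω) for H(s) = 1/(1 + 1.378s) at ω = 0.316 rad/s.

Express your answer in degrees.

Phase = -arctan(ωτ) = -arctan(0.316 × 1.378) = -23.5°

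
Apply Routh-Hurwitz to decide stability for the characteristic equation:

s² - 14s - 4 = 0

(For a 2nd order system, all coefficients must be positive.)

Coefficients: 1, -14, -4. b=-14, c=-4 not positive, so system is unstable.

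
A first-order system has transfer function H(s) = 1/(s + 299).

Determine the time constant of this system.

For H(s) = 1/(s + 1/τ), the pole is at -1/τ = -299, so τ = 1/299 = 0.0033 s.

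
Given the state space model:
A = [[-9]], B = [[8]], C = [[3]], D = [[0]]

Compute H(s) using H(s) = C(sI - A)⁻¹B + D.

(sI - A)⁻¹ = 1/(s + 9). H(s) = 3 × 8/(s + 9) + 0 = 24/(s + 9).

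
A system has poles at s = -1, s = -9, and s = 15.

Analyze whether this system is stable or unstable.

Pole(s) at s = 15 are not in the left half-plane. System is unstable.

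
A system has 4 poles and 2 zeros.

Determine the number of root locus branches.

Root locus has n branches where n = number of poles = 4.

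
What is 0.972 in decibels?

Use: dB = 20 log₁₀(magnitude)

dB = 20 log₁₀(0.972) = -0.2 dB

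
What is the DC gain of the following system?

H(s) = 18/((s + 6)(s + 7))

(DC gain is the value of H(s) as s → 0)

DC gain = H(0) = 18/(6 × 7) = 18/42 = 0.4286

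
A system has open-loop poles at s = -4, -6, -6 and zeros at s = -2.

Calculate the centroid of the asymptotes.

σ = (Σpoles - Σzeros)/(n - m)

σ = (Σpoles - Σzeros)/(n - m) = (-16 - (-2))/(3 - 1) = -14/2 = -7.0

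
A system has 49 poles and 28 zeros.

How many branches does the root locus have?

Root locus has n branches where n = number of poles = 49.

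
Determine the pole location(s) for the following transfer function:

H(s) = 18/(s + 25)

Pole is where denominator = 0: s + 25 = 0, so s = -25.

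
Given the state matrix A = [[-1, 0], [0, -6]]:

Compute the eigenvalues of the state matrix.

For diagonal matrix, eigenvalues are diagonal entries: λ₁ = -1, λ₂ = -6.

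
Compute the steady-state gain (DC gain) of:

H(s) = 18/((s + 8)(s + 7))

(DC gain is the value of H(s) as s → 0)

DC gain = H(0) = 18/(8 × 7) = 18/56 = 0.3214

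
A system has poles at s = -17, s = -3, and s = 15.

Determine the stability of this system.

Pole(s) at s = 15 are not in the left half-plane. System is unstable.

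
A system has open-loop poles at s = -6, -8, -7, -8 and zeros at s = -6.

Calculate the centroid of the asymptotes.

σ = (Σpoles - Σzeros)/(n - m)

σ = (Σpoles - Σzeros)/(n - m) = (-29 - (-6))/(4 - 1) = -23/3 = -7.67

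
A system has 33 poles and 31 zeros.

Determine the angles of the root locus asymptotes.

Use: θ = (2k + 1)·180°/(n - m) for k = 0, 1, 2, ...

n - m = 33 - 31 = 2. Angles: θk = (2k + 1)·180°/2 = 90°, 270°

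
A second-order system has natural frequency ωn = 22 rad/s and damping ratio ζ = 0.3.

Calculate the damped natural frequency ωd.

ωd = ωn√(1 - ζ²) = 22√(1 - 0.3²) = 20.99 rad/s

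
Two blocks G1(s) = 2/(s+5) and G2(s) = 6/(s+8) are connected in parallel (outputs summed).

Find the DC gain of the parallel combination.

Parallel: G_eq = G1 + G2. DC gain = G1(0) + G2(0) = 2/5 + 6/8 = 0.4 + 0.75 = 1.15.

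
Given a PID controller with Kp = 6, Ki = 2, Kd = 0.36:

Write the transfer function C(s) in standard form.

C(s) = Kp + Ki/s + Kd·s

Substituting values: C(s) = 6 + 2/s + 0.36s = (0.36s² + 6s + 2)/s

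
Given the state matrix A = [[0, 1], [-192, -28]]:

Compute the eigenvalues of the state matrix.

det(A - λI) = λ² - (-28)λ + 192 = (λ - (-16))(λ - (-12)). Eigenvalues: -16, -12.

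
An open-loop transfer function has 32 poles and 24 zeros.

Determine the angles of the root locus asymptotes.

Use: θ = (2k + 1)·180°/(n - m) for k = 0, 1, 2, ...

n - m = 32 - 24 = 8. Angles: θk = (2k + 1)·180°/8 = 22.5°, 67.5°, 112.5°, 157.5°, 202.5°, 247.5°, 292.5°, 337.5°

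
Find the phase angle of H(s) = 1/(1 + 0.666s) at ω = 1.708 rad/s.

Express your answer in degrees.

Phase = -arctan(ωτ) = -arctan(1.708 × 0.666) = -48.7°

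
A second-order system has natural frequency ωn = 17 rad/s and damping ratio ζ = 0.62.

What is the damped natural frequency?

ωd = ωn√(1 - ζ²) = 17√(1 - 0.62²) = 13.34 rad/s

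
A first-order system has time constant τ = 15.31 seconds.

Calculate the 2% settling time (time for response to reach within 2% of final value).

For first-order system, 2% settling time ≈ 4τ = 4 × 15.31 = 61.24 s.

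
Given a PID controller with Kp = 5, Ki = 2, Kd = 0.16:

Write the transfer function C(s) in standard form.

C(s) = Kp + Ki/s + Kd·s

Substituting values: C(s) = 5 + 2/s + 0.16s = (0.16s² + 5s + 2)/s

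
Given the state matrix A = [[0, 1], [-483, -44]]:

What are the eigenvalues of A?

det(A - λI) = λ² - (-44)λ + 483 = (λ - (-21))(λ - (-23)). Eigenvalues: -21, -23.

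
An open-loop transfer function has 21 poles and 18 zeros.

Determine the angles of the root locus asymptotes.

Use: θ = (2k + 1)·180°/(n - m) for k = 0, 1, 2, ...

n - m = 21 - 18 = 3. Angles: θk = (2k + 1)·180°/3 = 60°, 180°, 300°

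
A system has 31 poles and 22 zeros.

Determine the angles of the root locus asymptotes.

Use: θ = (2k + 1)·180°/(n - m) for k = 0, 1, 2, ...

n - m = 31 - 22 = 9. Angles: θk = (2k + 1)·180°/9 = 20°, 60°, 100°, 140°, 180°, 220°, 260°, 300°, 340°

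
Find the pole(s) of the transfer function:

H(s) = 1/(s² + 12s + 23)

Discriminant = 12² - 4×1×23 = 144 - 92 = 52 > 0, so two distinct real poles. Using quadratic formula: s = (-12 ± √52)/(2×1) = (-12 ± √52)/2, with √52 ≈ 7.2111. s₁ ≈ -2.3944, s₂ ≈ -9.6056. Poles: s₁ = -2.3944, s₂ = -9.6056.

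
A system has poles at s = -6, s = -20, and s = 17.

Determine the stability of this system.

Pole(s) at s = 17 are not in the left half-plane. System is unstable.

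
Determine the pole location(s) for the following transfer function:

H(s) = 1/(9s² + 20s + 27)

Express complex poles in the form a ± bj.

Discriminant = 20² - 4×9×27 = 400 - 972 = -572 < 0, so the poles are a complex conjugate pair s = (-20 ± j√572)/(2×9). Real part = -20/(2×9) = -20/18 ≈ -1.1111; imaginary part = ±√572/(2×9) ≈ 1.3287. Poles: s = -1.1111 ± 1.3287j.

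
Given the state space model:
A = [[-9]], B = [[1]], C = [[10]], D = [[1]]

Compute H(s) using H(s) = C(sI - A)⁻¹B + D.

(sI - A)⁻¹ = 1/(s + 9). H(s) = 10×1/(s + 9) + 1 = (s + 19)/(s + 9).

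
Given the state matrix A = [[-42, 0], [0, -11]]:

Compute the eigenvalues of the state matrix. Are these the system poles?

For diagonal matrix, eigenvalues are diagonal entries: λ₁ = -42, λ₂ = -11. Eigenvalues of A = system poles.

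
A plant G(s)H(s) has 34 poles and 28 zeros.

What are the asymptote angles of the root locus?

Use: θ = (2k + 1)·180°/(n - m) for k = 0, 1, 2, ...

n - m = 34 - 28 = 6. Angles: θk = (2k + 1)·180°/6 = 30°, 90°, 150°, 210°, 270°, 330°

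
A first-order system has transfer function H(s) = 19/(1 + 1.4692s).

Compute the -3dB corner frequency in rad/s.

Corner frequency = 1/τ = 1/1.4692 = 0.681 rad/s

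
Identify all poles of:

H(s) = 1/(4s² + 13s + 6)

Discriminant = 13² - 4×4×6 = 169 - 96 = 73 > 0, so two distinct real poles. Using quadratic formula: s = (-13 ± √73)/(2×4) = (-13 ± √73)/8, with √73 ≈ 8.5440. s₁ ≈ -0.5570, s₂ ≈ -2.6930. Poles: s₁ = -0.5570, s₂ = -2.6930.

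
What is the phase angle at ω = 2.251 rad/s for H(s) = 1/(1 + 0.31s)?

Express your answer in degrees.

Phase = -arctan(ωτ) = -arctan(2.251 × 0.31) = -34.9°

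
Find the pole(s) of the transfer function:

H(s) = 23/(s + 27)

Pole is where denominator = 0: s + 27 = 0, so s = -27.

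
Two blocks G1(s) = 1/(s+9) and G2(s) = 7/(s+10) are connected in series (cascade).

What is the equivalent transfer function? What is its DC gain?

Series: multiply transfer functions. G_eq = 1/(s+9) × 7/(s+10) = 7/((s+9)(s+10)). DC gain = 7/(9×10) = 0.0778.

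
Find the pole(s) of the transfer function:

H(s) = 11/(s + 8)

Pole is where denominator = 0: s + 8 = 0, so s = -8.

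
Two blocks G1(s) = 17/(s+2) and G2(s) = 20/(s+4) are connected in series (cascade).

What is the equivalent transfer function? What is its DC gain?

Series: multiply transfer functions. G_eq = 17/(s+2) × 20/(s+4) = 340/((s+2)(s+4)). DC gain = 340/(2×4) = 42.5.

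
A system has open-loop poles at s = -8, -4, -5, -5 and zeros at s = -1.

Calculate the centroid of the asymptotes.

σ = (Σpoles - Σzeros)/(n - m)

σ = (Σpoles - Σzeros)/(n - m) = (-22 - (-1))/(4 - 1) = -21/3 = -7.0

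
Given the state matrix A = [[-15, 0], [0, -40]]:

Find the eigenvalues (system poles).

For diagonal matrix, eigenvalues are diagonal entries: λ₁ = -15, λ₂ = -40.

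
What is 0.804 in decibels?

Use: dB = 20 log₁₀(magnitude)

dB = 20 log₁₀(0.804) = -1.9 dB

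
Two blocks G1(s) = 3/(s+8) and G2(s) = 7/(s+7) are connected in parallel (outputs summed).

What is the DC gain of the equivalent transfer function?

Parallel: G_eq = G1 + G2. DC gain = G1(0) + G2(0) = 3/8 + 7/7 = 0.375 + 1 = 1.375.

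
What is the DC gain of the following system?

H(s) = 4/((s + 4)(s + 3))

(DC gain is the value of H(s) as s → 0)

DC gain = H(0) = 4/(4 × 3) = 4/12 = 0.3333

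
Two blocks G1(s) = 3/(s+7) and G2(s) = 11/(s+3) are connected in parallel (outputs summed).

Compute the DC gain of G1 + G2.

Parallel: G_eq = G1 + G2. DC gain = G1(0) + G2(0) = 3/7 + 11/3 = 0.4286 + 3.6667 = 4.0952.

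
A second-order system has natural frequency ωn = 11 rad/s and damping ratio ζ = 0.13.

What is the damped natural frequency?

ωd = ωn√(1 - ζ²) = 11√(1 - 0.13²) = 10.91 rad/s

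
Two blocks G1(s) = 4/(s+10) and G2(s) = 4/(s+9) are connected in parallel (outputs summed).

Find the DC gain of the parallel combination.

Parallel: G_eq = G1 + G2. DC gain = G1(0) + G2(0) = 4/10 + 4/9 = 0.4 + 0.4444 = 0.8444.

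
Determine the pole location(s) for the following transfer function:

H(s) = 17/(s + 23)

Pole is where denominator = 0: s + 23 = 0, so s = -23.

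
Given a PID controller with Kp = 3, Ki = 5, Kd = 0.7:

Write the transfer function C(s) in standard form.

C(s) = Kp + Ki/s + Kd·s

Substituting values: C(s) = 3 + 5/s + 0.7s = (0.7s² + 3s + 5)/s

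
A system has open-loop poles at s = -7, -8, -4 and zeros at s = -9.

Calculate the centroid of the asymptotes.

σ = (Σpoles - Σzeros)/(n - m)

σ = (Σpoles - Σzeros)/(n - m) = (-19 - (-9))/(3 - 1) = -10/2 = -5.0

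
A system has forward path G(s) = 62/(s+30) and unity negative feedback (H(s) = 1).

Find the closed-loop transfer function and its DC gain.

T(s) = G/(1+GH) = [62/(s+30)] / [1 + 62/(s+30)] = 62/(s+30+62) = 62/(s+92). DC gain = 62/92 = 0.6739.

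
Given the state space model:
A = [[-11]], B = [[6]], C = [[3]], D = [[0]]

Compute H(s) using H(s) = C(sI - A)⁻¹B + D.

(sI - A)⁻¹ = 1/(s + 11). H(s) = 3 × 6/(s + 11) + 0 = 18/(s + 11).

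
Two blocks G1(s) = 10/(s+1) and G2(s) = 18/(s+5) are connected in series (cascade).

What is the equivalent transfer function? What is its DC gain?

Series: multiply transfer functions. G_eq = 10/(s+1) × 18/(s+5) = 180/((s+1)(s+5)). DC gain = 180/(1×5) = 36.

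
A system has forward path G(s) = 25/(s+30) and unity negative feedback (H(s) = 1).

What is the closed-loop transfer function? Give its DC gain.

T(s) = G/(1+GH) = [25/(s+30)] / [1 + 25/(s+30)] = 25/(s+30+25) = 25/(s+55). DC gain = 25/55 = 0.4545.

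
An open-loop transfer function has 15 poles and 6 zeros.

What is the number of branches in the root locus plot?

Root locus has n branches where n = number of poles = 15.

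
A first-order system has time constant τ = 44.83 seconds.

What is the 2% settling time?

For first-order system, 2% settling time ≈ 4τ = 4 × 44.83 = 179.32 s.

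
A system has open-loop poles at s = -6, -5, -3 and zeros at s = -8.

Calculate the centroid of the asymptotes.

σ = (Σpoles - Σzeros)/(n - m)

σ = (Σpoles - Σzeros)/(n - m) = (-14 - (-8))/(3 - 1) = -6/2 = -3.0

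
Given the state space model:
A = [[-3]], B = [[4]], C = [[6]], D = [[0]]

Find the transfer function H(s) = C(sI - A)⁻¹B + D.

(sI - A)⁻¹ = 1/(s + 3). H(s) = 6 × 4/(s + 3) + 0 = 24/(s + 3).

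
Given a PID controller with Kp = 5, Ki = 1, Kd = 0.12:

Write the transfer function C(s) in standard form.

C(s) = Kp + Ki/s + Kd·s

Substituting values: C(s) = 5 + 1/s + 0.12s = (0.12s² + 5s + 1)/s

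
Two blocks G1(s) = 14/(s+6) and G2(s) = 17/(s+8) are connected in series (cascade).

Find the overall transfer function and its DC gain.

Series: multiply transfer functions. G_eq = 14/(s+6) × 17/(s+8) = 238/((s+6)(s+8)). DC gain = 238/(6×8) = 4.9583.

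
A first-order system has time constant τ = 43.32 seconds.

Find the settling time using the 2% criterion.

For first-order system, 2% settling time ≈ 4τ = 4 × 43.32 = 173.28 s.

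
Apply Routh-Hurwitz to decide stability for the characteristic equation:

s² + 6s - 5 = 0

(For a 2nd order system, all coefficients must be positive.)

Coefficients: 1, 6, -5. c=-5 not positive, so system is unstable.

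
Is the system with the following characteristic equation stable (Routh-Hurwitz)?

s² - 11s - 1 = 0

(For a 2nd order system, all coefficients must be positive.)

Coefficients: 1, -11, -1. b=-11, c=-1 not positive, so system is unstable.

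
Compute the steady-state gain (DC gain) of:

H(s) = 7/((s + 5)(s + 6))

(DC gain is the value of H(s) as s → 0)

DC gain = H(0) = 7/(5 × 6) = 7/30 = 0.2333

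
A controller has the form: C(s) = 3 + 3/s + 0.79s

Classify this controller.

This is a Proportional-Integral-Derivative (PID) controller.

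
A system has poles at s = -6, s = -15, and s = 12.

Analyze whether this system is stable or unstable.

Pole(s) at s = 12 are not in the left half-plane. System is unstable.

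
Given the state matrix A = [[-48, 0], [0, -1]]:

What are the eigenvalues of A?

For diagonal matrix, eigenvalues are diagonal entries: λ₁ = -48, λ₂ = -1.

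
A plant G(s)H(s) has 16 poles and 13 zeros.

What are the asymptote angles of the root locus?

n - m = 16 - 13 = 3. Angles: θk = (2k + 1)·180°/3 = 60°, 180°, 300°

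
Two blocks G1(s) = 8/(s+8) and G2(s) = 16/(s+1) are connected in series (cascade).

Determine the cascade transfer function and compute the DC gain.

Series: multiply transfer functions. G_eq = 8/(s+8) × 16/(s+1) = 128/((s+8)(s+1)). DC gain = 128/(8×1) = 16.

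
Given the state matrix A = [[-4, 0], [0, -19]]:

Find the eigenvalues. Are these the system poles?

For diagonal matrix, eigenvalues are diagonal entries: λ₁ = -4, λ₂ = -19. Eigenvalues of A = system poles.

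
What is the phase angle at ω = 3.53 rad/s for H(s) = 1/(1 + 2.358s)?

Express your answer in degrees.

Phase = -arctan(ωτ) = -arctan(3.53 × 2.358) = -83.1°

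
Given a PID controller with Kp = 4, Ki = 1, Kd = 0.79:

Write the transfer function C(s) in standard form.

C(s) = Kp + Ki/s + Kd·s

Substituting values: C(s) = 4 + 1/s + 0.79s = (0.79s² + 4s + 1)/s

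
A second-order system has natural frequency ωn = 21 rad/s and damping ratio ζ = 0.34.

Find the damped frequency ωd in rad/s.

ωd = ωn√(1 - ζ²) = 21√(1 - 0.34²) = 19.75 rad/s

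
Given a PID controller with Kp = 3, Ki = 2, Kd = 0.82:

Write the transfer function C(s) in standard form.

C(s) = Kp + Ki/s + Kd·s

Substituting values: C(s) = 3 + 2/s + 0.82s = (0.82s² + 3s + 2)/s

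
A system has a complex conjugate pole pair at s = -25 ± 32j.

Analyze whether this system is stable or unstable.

Real part of poles is -25 (< 0, left half-plane). Stable.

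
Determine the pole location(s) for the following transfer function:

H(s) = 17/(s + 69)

Pole is where denominator = 0: s + 69 = 0, so s = -69.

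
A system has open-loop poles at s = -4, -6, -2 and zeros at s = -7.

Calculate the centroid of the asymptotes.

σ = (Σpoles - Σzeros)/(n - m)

σ = (Σpoles - Σzeros)/(n - m) = (-12 - (-7))/(3 - 1) = -5/2 = -2.5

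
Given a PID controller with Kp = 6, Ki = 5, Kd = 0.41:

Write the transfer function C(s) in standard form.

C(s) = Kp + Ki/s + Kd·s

Substituting values: C(s) = 6 + 5/s + 0.41s = (0.41s² + 6s + 5)/s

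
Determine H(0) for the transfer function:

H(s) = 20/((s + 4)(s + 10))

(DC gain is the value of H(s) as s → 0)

DC gain = H(0) = 20/(4 × 10) = 20/40 = 0.5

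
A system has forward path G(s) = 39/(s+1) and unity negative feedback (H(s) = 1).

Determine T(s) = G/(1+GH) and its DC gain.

T(s) = G/(1+GH) = [39/(s+1)] / [1 + 39/(s+1)] = 39/(s+1+39) = 39/(s+40). DC gain = 39/40 = 0.975.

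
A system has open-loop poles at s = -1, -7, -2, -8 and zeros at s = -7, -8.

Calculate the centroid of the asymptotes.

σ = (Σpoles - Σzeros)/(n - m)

σ = (Σpoles - Σzeros)/(n - m) = (-18 - (-15))/(4 - 2) = -3/2 = -1.5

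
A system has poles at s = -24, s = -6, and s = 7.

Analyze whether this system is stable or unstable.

Pole(s) at s = 7 are not in the left half-plane. System is unstable.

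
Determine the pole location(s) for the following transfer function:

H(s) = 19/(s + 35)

Pole is where denominator = 0: s + 35 = 0, so s = -35.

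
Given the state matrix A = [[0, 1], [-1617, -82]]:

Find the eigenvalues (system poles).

det(A - λI) = λ² - (-82)λ + 1617 = (λ - (-33))(λ - (-49)). Eigenvalues: -33, -49.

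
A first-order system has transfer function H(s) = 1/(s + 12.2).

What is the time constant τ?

For H(s) = 1/(s + 1/τ), the pole is at -1/τ = -12.2, so τ = 1/12.2 = 0.0820 s.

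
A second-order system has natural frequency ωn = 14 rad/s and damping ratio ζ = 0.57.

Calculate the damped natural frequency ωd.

ωd = ωn√(1 - ζ²) = 14√(1 - 0.57²) = 11.5 rad/s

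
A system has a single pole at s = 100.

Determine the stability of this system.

Pole at s = 100 is in the right half-plane. Unstable.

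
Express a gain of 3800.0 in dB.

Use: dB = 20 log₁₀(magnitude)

dB = 20 log₁₀(3800.0) = 71.6 dB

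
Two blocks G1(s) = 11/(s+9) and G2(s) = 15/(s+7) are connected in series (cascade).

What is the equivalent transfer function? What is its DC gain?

Series: multiply transfer functions. G_eq = 11/(s+9) × 15/(s+7) = 165/((s+9)(s+7)). DC gain = 165/(9×7) = 2.6190.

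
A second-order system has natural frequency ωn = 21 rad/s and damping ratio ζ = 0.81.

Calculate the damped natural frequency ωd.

ωd = ωn√(1 - ζ²) = 21√(1 - 0.81²) = 12.32 rad/s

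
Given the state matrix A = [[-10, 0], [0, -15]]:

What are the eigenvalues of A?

For diagonal matrix, eigenvalues are diagonal entries: λ₁ = -10, λ₂ = -15.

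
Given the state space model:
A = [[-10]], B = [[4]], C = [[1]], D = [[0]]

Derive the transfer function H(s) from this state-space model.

(sI - A)⁻¹ = 1/(s + 10). H(s) = 1 × 4/(s + 10) + 0 = 4/(s + 10).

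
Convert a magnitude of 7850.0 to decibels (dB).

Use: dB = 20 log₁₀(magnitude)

dB = 20 log₁₀(7850.0) = 77.9 dB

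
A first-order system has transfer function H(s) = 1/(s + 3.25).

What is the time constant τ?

For H(s) = 1/(s + 1/τ), the pole is at -1/τ = -3.25, so τ = 1/3.25 = 0.3077 s.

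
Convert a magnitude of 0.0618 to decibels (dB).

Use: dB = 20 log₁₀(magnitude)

dB = 20 log₁₀(0.0618) = -24.2 dB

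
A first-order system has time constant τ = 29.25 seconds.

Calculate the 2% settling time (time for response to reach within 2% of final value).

For first-order system, 2% settling time ≈ 4τ = 4 × 29.25 = 117.0 s.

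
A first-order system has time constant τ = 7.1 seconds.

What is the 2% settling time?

For first-order system, 2% settling time ≈ 4τ = 4 × 7.1 = 28.4 s.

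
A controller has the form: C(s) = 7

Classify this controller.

This is a Proportional (P) controller.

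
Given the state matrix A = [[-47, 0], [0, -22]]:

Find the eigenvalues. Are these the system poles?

For diagonal matrix, eigenvalues are diagonal entries: λ₁ = -47, λ₂ = -22. Eigenvalues of A = system poles.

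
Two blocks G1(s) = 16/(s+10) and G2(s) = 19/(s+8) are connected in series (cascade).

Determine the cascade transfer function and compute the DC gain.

Series: multiply transfer functions. G_eq = 16/(s+10) × 19/(s+8) = 304/((s+10)(s+8)). DC gain = 304/(10×8) = 3.8.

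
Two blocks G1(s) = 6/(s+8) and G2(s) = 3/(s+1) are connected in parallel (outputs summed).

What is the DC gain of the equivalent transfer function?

Parallel: G_eq = G1 + G2. DC gain = G1(0) + G2(0) = 6/8 + 3/1 = 0.75 + 3 = 3.75.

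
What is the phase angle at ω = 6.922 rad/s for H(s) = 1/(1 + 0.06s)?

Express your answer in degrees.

Phase = -arctan(ωτ) = -arctan(6.922 × 0.06) = -22.6°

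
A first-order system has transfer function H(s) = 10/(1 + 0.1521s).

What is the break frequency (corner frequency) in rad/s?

Corner frequency = 1/τ = 1/0.1521 = 6.575 rad/s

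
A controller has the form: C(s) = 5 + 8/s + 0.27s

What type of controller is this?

This is a Proportional-Integral-Derivative (PID) controller.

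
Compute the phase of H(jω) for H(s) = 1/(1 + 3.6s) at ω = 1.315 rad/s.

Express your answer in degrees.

Phase = -arctan(ωτ) = -arctan(1.315 × 3.6) = -78.1°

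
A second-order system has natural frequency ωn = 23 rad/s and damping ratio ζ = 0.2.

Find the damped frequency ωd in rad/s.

ωd = ωn√(1 - ζ²) = 23√(1 - 0.2²) = 22.54 rad/s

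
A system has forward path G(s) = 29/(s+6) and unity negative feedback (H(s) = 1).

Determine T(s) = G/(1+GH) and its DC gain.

T(s) = G/(1+GH) = [29/(s+6)] / [1 + 29/(s+6)] = 29/(s+6+29) = 29/(s+35). DC gain = 29/35 = 0.8286.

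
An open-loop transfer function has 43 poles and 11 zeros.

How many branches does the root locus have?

Root locus has n branches where n = number of poles = 43.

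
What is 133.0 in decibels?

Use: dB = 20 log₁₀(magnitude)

dB = 20 log₁₀(133.0) = 42.5 dB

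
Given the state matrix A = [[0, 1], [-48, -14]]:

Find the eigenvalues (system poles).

det(A - λI) = λ² - (-14)λ + 48 = (λ - (-6))(λ - (-8)). Eigenvalues: -6, -8.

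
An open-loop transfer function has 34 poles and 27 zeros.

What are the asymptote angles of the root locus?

n - m = 34 - 27 = 7. Angles: θk = (2k + 1)·180°/7 = 25.71°, 77.14°, 128.57°, 180°, 231.43°, 282.86°, 334.29°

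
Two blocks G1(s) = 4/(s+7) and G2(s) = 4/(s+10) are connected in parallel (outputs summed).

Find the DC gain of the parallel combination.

Parallel: G_eq = G1 + G2. DC gain = G1(0) + G2(0) = 4/7 + 4/10 = 0.5714 + 0.4 = 0.9714.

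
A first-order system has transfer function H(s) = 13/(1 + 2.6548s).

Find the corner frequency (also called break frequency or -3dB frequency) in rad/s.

Corner frequency = 1/τ = 1/2.6548 = 0.377 rad/s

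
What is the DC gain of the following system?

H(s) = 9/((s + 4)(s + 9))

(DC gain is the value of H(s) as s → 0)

DC gain = H(0) = 9/(4 × 9) = 9/36 = 0.25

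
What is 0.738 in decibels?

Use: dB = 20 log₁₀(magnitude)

dB = 20 log₁₀(0.738) = -2.6 dB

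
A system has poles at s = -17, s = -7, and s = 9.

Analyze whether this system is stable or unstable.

Pole(s) at s = 9 are not in the left half-plane. System is unstable.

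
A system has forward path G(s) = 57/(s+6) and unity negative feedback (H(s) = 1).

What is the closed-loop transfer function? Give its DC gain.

T(s) = G/(1+GH) = [57/(s+6)] / [1 + 57/(s+6)] = 57/(s+6+57) = 57/(s+63). DC gain = 57/63 = 0.9048.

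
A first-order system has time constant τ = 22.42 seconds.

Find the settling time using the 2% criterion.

For first-order system, 2% settling time ≈ 4τ = 4 × 22.42 = 89.68 s.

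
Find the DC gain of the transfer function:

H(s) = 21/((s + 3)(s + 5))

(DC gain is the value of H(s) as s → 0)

DC gain = H(0) = 21/(3 × 5) = 21/15 = 1.4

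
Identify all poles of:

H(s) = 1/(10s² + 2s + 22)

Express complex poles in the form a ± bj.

Discriminant = 2² - 4×10×22 = 4 - 880 = -876 < 0, so the poles are a complex conjugate pair s = (-2 ± j√876)/(2×10). Real part = -2/(2×10) = -2/20 = -0.1; imaginary part = ±√876/(2×10) ≈ 1.4799. Poles: s = -0.1 ± 1.4799j.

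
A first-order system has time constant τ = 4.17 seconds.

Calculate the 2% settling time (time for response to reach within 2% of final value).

For first-order system, 2% settling time ≈ 4τ = 4 × 4.17 = 16.68 s.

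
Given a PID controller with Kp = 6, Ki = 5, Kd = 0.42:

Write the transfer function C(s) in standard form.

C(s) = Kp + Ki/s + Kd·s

Substituting values: C(s) = 6 + 5/s + 0.42s = (0.42s² + 6s + 5)/s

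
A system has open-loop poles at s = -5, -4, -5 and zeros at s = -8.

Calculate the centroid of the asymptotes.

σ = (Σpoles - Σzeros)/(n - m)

σ = (Σpoles - Σzeros)/(n - m) = (-14 - (-8))/(3 - 1) = -6/2 = -3.0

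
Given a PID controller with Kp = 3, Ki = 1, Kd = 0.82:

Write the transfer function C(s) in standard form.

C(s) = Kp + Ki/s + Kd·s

Substituting values: C(s) = 3 + 1/s + 0.82s = (0.82s² + 3s + 1)/s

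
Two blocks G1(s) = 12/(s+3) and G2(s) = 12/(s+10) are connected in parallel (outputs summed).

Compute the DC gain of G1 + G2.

Parallel: G_eq = G1 + G2. DC gain = G1(0) + G2(0) = 12/3 + 12/10 = 4 + 1.2 = 5.2.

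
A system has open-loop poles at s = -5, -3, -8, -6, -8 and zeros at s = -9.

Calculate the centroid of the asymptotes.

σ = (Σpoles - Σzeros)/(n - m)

σ = (Σpoles - Σzeros)/(n - m) = (-30 - (-9))/(5 - 1) = -21/4 = -5.25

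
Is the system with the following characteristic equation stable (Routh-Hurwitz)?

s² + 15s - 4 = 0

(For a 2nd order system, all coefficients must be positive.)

Coefficients: 1, 15, -4. c=-4 not positive, so system is unstable.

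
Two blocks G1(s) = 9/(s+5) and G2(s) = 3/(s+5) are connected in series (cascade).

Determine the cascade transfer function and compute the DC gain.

Series: multiply transfer functions. G_eq = 9/(s+5) × 3/(s+5) = 27/((s+5)(s+5)). DC gain = 27/(5×5) = 1.08.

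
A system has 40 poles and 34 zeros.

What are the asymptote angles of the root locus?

n - m = 40 - 34 = 6. Angles: θk = (2k + 1)·180°/6 = 30°, 90°, 150°, 210°, 270°, 330°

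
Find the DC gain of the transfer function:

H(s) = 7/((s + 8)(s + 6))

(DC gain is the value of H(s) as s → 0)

DC gain = H(0) = 7/(8 × 6) = 7/48 = 0.1458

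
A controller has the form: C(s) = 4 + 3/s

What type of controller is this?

This is a Proportional-Integral (PI) controller.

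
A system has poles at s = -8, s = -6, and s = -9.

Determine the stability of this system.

All poles are in the left half-plane. System is stable.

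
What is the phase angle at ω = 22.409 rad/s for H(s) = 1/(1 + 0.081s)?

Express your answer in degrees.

Phase = -arctan(ωτ) = -arctan(22.409 × 0.081) = -61.1°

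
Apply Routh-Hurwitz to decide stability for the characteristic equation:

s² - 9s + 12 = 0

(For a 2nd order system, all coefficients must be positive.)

Coefficients: 1, -9, 12. b=-9 not positive, so system is unstable.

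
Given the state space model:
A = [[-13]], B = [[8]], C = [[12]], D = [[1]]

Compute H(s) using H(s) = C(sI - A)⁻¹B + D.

(sI - A)⁻¹ = 1/(s + 13). H(s) = 12×8/(s + 13) + 1 = (s + 109)/(s + 13).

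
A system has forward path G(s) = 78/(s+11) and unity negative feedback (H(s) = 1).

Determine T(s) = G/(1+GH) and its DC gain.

T(s) = G/(1+GH) = [78/(s+11)] / [1 + 78/(s+11)] = 78/(s+11+78) = 78/(s+89). DC gain = 78/89 = 0.8764.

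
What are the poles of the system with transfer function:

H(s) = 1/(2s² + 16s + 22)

Discriminant = 16² - 4×2×22 = 256 - 176 = 80 > 0, so two distinct real poles. Using quadratic formula: s = (-16 ± √80)/(2×2) = (-16 ± √80)/4, with √80 ≈ 8.9443. s₁ ≈ -1.7639, s₂ ≈ -6.2361. Poles: s₁ = -1.7639, s₂ = -6.2361.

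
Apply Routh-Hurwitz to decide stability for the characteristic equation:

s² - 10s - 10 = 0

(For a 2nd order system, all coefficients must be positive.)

Coefficients: 1, -10, -10. b=-10, c=-10 not positive, so system is unstable.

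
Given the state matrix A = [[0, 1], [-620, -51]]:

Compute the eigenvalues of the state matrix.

det(A - λI) = λ² - (-51)λ + 620 = (λ - (-20))(λ - (-31)). Eigenvalues: -20, -31.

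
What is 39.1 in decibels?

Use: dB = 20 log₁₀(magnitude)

dB = 20 log₁₀(39.1) = 31.8 dB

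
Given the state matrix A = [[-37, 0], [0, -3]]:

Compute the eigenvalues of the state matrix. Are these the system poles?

For diagonal matrix, eigenvalues are diagonal entries: λ₁ = -37, λ₂ = -3. Eigenvalues of A = system poles.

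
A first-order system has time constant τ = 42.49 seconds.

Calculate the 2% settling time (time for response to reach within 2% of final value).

For first-order system, 2% settling time ≈ 4τ = 4 × 42.49 = 169.96 s.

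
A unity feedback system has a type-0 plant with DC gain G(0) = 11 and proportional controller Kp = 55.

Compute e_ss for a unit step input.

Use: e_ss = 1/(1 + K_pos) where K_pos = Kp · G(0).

K_pos = Kp · G(0) = 55 × 11 = 605. e_ss = 1/(1 + 605) = 0.0017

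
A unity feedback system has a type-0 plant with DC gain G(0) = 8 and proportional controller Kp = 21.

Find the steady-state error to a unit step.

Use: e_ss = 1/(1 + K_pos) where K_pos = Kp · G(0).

K_pos = Kp · G(0) = 21 × 8 = 168. e_ss = 1/(1 + 168) = 0.0059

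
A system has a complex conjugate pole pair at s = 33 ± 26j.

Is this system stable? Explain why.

Real part of poles is 33 (> 0, right half-plane). Unstable.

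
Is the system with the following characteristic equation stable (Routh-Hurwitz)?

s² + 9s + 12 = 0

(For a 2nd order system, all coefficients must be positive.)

Coefficients: 1, 9, 12. All positive, so system is stable.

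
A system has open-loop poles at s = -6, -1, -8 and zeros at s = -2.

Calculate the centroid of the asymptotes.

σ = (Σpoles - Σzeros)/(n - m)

σ = (Σpoles - Σzeros)/(n - m) = (-15 - (-2))/(3 - 1) = -13/2 = -6.5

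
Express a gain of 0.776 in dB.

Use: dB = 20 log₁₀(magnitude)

dB = 20 log₁₀(0.776) = -2.2 dB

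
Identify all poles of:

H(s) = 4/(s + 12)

Pole is where denominator = 0: s + 12 = 0, so s = -12.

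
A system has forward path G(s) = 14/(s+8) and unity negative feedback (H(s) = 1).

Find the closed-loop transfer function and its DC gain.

T(s) = G/(1+GH) = [14/(s+8)] / [1 + 14/(s+8)] = 14/(s+8+14) = 14/(s+22). DC gain = 14/22 = 0.6364.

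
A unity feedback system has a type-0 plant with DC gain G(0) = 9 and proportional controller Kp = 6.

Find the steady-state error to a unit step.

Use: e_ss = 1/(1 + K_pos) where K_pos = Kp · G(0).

K_pos = Kp · G(0) = 6 × 9 = 54. e_ss = 1/(1 + 54) = 0.0182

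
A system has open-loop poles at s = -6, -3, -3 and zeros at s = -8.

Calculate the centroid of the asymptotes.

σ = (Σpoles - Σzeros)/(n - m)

σ = (Σpoles - Σzeros)/(n - m) = (-12 - (-8))/(3 - 1) = -4/2 = -2.0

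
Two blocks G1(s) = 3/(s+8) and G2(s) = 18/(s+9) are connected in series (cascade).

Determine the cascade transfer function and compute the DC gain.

Series: multiply transfer functions. G_eq = 3/(s+8) × 18/(s+9) = 54/((s+8)(s+9)). DC gain = 54/(8×9) = 0.75.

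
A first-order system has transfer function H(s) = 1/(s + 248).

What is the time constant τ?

For H(s) = 1/(s + 1/τ), the pole is at -1/τ = -248, so τ = 1/248 = 0.0040 s.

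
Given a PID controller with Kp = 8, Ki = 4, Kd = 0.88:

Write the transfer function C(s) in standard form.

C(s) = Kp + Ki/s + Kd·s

Substituting values: C(s) = 8 + 4/s + 0.88s = (0.88s² + 8s + 4)/s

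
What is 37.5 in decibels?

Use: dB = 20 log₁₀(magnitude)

dB = 20 log₁₀(37.5) = 31.5 dB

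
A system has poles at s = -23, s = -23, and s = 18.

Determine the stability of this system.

Pole(s) at s = 18 are not in the left half-plane. System is unstable.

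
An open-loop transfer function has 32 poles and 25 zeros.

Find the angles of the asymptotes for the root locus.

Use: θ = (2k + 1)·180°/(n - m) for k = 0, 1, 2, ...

n - m = 32 - 25 = 7. Angles: θk = (2k + 1)·180°/7 = 25.71°, 77.14°, 128.57°, 180°, 231.43°, 282.86°, 334.29°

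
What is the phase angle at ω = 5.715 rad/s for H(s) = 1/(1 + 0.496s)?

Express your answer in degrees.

Phase = -arctan(ωτ) = -arctan(5.715 × 0.496) = -70.6°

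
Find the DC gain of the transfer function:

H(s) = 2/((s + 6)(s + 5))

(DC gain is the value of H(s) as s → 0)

DC gain = H(0) = 2/(6 × 5) = 2/30 = 0.0667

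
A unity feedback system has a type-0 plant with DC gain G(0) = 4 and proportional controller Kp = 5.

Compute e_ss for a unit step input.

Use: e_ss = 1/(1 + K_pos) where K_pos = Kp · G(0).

K_pos = Kp · G(0) = 5 × 4 = 20. e_ss = 1/(1 + 20) = 0.0476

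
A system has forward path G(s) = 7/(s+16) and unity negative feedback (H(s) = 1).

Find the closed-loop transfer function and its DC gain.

T(s) = G/(1+GH) = [7/(s+16)] / [1 + 7/(s+16)] = 7/(s+16+7) = 7/(s+23). DC gain = 7/23 = 0.3043.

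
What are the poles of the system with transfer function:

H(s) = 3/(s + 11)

Pole is where denominator = 0: s + 11 = 0, so s = -11.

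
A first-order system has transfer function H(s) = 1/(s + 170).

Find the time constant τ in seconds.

For H(s) = 1/(s + 1/τ), the pole is at -1/τ = -170, so τ = 1/170 = 0.0059 s.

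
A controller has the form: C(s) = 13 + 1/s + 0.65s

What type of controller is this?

This is a Proportional-Integral-Derivative (PID) controller.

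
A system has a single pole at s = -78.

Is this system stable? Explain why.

Pole at s = -78 is in the left half-plane. Stable.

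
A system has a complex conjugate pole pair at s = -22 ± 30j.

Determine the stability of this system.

Real part of poles is -22 (< 0, left half-plane). Stable.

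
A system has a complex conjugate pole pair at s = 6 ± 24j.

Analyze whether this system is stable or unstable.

Real part of poles is 6 (> 0, right half-plane). Unstable.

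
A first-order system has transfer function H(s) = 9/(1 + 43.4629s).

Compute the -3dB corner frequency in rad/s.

Corner frequency = 1/τ = 1/43.4629 = 0.023 rad/s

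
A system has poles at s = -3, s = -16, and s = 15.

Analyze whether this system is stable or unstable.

Pole(s) at s = 15 are not in the left half-plane. System is unstable.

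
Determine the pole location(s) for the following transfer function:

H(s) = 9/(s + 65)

Pole is where denominator = 0: s + 65 = 0, so s = -65.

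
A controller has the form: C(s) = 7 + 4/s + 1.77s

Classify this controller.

This is a Proportional-Integral-Derivative (PID) controller.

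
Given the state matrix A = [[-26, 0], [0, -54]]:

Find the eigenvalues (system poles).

For diagonal matrix, eigenvalues are diagonal entries: λ₁ = -26, λ₂ = -54.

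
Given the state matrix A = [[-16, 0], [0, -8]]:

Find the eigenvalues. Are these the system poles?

For diagonal matrix, eigenvalues are diagonal entries: λ₁ = -16, λ₂ = -8. Eigenvalues of A = system poles.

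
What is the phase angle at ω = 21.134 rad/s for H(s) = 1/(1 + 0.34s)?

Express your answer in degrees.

Phase = -arctan(ωτ) = -arctan(21.134 × 0.34) = -82.1°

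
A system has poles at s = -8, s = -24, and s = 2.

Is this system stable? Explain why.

Pole(s) at s = 2 are not in the left half-plane. System is unstable.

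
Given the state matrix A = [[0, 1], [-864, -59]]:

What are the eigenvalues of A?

det(A - λI) = λ² - (-59)λ + 864 = (λ - (-32))(λ - (-27)). Eigenvalues: -32, -27.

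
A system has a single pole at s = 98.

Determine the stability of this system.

Pole at s = 98 is in the right half-plane. Unstable.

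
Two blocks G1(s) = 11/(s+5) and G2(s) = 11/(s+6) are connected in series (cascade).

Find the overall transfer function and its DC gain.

Series: multiply transfer functions. G_eq = 11/(s+5) × 11/(s+6) = 121/((s+5)(s+6)). DC gain = 121/(5×6) = 4.0333.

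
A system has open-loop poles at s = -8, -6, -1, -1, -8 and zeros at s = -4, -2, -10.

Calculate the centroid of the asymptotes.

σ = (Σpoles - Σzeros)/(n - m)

σ = (Σpoles - Σzeros)/(n - m) = (-24 - (-16))/(5 - 3) = -8/2 = -4.0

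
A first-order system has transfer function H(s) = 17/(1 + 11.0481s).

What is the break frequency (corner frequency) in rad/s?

Corner frequency = 1/τ = 1/11.0481 = 0.091 rad/s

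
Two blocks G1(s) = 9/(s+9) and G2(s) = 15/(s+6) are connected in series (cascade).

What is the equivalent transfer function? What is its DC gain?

Series: multiply transfer functions. G_eq = 9/(s+9) × 15/(s+6) = 135/((s+9)(s+6)). DC gain = 135/(9×6) = 2.5.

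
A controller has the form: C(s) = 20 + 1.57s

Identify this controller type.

This is a Proportional-Derivative (PD) controller.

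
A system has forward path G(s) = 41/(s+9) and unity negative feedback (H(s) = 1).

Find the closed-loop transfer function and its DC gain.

T(s) = G/(1+GH) = [41/(s+9)] / [1 + 41/(s+9)] = 41/(s+9+41) = 41/(s+50). DC gain = 41/50 = 0.82.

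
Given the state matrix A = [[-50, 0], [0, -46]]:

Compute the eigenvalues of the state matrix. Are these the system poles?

For diagonal matrix, eigenvalues are diagonal entries: λ₁ = -50, λ₂ = -46. Eigenvalues of A = system poles.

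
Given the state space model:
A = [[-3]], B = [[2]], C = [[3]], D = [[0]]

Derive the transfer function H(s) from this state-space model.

(sI - A)⁻¹ = 1/(s + 3). H(s) = 3 × 2/(s + 3) + 0 = 6/(s + 3).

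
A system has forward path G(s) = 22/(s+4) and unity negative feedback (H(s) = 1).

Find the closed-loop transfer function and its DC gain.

T(s) = G/(1+GH) = [22/(s+4)] / [1 + 22/(s+4)] = 22/(s+4+22) = 22/(s+26). DC gain = 22/26 = 0.8462.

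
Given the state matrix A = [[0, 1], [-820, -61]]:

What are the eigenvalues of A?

det(A - λI) = λ² - (-61)λ + 820 = (λ - (-41))(λ - (-20)). Eigenvalues: -41, -20.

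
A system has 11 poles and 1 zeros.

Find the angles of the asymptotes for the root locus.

n - m = 11 - 1 = 10. Angles: θk = (2k + 1)·180°/10 = 18°, 54°, 90°, 126°, 162°, 198°, 234°, 270°, 306°, 342°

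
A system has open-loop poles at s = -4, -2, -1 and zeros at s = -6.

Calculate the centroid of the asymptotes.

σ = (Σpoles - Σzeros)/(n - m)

σ = (Σpoles - Σzeros)/(n - m) = (-7 - (-6))/(3 - 1) = -1/2 = -0.5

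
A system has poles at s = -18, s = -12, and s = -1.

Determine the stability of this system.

All poles are in the left half-plane. System is stable.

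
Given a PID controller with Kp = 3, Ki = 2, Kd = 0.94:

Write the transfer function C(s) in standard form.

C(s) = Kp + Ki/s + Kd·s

Substituting values: C(s) = 3 + 2/s + 0.94s = (0.94s² + 3s + 2)/s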